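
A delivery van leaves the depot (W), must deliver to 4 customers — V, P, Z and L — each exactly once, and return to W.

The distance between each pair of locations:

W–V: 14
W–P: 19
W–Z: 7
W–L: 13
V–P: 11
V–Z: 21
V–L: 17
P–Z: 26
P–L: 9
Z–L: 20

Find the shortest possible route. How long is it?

W-V-P-Z-L-W: 14+11+26+20+13 = 84
W-V-P-L-Z-W: 14+11+9+20+7 = 61
W-V-Z-P-L-W: 14+21+26+9+13 = 83
W-V-Z-L-P-W: 14+21+20+9+19 = 83
W-V-L-P-Z-W: 14+17+9+26+7 = 73
W-V-L-Z-P-W: 14+17+20+26+19 = 96
W-P-V-Z-L-W: 19+11+21+20+13 = 84
W-P-V-L-Z-W: 19+11+17+20+7 = 74
W-P-Z-V-L-W: 19+26+21+17+13 = 96
W-P-L-V-Z-W: 19+9+17+21+7 = 73
W-Z-V-P-L-W: 7+21+11+9+13 = 61
W-Z-P-V-L-W: 7+26+11+17+13 = 74
The minimum is 61.
One optimal route: W → V → P → L → Z → W (or its reverse).

Minimum total distance: 61.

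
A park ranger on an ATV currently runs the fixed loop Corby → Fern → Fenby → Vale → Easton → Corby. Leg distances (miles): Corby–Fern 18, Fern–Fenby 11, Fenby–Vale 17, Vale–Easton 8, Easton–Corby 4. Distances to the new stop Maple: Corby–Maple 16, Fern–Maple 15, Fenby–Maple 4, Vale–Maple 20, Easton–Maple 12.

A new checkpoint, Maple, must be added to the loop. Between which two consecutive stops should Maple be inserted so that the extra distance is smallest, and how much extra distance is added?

Adding 7 miles by placing Maple on the Fenby–Vale leg.

Insertion cost between consecutive stops i–j is d(i,Maple) + d(Maple,j) − d(i,j):
  between Corby and Fern: 16 + 15 − 18 = 13
  between Fern and Fenby: 15 + 4 − 11 = 8
  between Fenby and Vale: 4 + 20 − 17 = 7
  between Vale and Easton: 20 + 12 − 8 = 24
  between Easton and Corby: 12 + 16 − 4 = 24
Cheapest insertion is between Fenby and Vale, adding 7.
New total = 58 + 7 = 65.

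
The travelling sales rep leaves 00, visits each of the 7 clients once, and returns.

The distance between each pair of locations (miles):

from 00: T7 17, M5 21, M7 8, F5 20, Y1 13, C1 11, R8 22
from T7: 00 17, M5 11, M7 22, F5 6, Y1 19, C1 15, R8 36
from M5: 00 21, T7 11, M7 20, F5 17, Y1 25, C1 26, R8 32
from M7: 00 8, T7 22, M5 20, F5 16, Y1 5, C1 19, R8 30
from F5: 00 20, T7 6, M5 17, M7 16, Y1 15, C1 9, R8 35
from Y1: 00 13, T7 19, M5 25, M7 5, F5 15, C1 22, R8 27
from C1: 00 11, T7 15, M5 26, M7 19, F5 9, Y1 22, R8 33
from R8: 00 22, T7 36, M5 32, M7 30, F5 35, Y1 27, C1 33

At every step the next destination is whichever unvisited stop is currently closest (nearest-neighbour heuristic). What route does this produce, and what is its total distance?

00 → [M7:8 / C1:11 / Y1:13 / T7:17 / F5:20 / M5:21 / R8:22] → M7 (8)
M7 → [Y1:5 / F5:16 / C1:19 / M5:20 / T7:22 / R8:30] → Y1 (5)
Y1 → [F5:15 / T7:19 / C1:22 / M5:25 / R8:27] → F5 (15)
F5 → [T7:6 / C1:9 / M5:17 / R8:35] → T7 (6)
T7 → [M5:11 / C1:15 / R8:36] → M5 (11)
M5 → [C1:26 / R8:32] → C1 (26)
C1 → [R8:33] → R8 (33)
Return R8→00: 22.
Total = 8 + 5 + 15 + 6 + 11 + 26 + 33 + 22 = 126.

Nearest-neighbour total = 126 miles; route 00 → M7 → Y1 → F5 → T7 → M5 → C1 → R8 → 00.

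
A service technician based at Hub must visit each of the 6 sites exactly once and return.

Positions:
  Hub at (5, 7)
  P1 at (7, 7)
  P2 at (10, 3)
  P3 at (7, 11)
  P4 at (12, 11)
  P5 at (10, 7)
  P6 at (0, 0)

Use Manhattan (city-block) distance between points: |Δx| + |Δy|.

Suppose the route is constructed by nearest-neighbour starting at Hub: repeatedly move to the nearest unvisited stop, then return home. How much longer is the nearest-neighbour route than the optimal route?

From Hub: P1=2, P5=5, P3=6, P2=9, P4=11, P6=12 → choose P1 (2).
From P1: P5=3, P3=4, P2=7, P4=9, P6=14 → choose P5 (3).
From P5: P2=4, P4=6, P3=7, P6=17 → choose P2 (4).
From P2: P4=10, P3=11, P6=13 → choose P4 (10).
From P4: P3=5, P6=23 → choose P3 (5).
From P3: P6=18 → choose P6 (18).
NN route Hub → P1 → P5 → P2 → P4 → P3 → P6 → Hub costs 54.
Optimal: Hub → P1 → P3 → P4 → P5 → P2 → P6 → Hub costs 46 (by enumerating all 360 distinct tours).
Excess = 54 − 46 = 8.

The nearest-neighbour route is 8 longer than optimal.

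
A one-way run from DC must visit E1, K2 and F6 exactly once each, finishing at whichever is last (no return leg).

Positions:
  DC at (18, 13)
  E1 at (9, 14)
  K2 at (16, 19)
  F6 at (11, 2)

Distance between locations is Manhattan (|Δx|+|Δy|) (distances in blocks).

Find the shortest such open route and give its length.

Shortest open route: 34 blocks.

There are 3! = 6 possible orderings.
DC → E1 → K2 → F6: 10+12+22 = 44
DC → E1 → F6 → K2: 10+14+22 = 46
DC → K2 → E1 → F6: 8+12+14 = 34
DC → K2 → F6 → E1: 8+22+14 = 44
DC → F6 → E1 → K2: 18+14+12 = 44
DC → F6 → K2 → E1: 18+22+12 = 52
The minimum is 34.
One shortest path: DC → K2 → E1 → F6.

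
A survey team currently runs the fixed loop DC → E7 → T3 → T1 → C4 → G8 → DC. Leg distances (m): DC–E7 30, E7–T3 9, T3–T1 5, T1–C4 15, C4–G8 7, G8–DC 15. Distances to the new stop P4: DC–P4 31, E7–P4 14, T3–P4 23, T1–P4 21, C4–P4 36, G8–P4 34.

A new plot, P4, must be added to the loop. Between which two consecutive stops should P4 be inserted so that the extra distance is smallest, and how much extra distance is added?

Minimum extra distance: 15 m, inserting P4 between DC and E7.

Insertion cost between consecutive stops i–j is d(i,P4) + d(P4,j) − d(i,j):
  between DC and E7: 31 + 14 − 30 = 15
  between E7 and T3: 14 + 23 − 9 = 28
  between T3 and T1: 23 + 21 − 5 = 39
  between T1 and C4: 21 + 36 − 15 = 42
  between C4 and G8: 36 + 34 − 7 = 63
  between G8 and DC: 34 + 31 − 15 = 50
Cheapest insertion is between DC and E7, adding 15.
New total = 81 + 15 = 96.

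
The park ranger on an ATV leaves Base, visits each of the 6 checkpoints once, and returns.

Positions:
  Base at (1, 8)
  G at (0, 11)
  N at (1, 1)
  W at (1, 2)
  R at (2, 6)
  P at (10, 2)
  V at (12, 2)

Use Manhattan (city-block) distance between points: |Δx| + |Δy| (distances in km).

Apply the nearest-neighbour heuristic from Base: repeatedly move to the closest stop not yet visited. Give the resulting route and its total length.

Base → [R:3 / G:4 / W:6 / N:7 / P:15 / V:17] → R (3)
R → [W:5 / N:6 / G:7 / P:12 / V:14] → W (5)
W → [N:1 / P:9 / G:10 / V:11] → N (1)
N → [P:10 / G:11 / V:12] → P (10)
P → [V:2 / G:19] → V (2)
V → [G:21] → G (21)
Return G→Base: 4.
Total = 3 + 5 + 1 + 10 + 2 + 21 + 4 = 46.

46 km along Base → R → W → N → P → V → G → Base.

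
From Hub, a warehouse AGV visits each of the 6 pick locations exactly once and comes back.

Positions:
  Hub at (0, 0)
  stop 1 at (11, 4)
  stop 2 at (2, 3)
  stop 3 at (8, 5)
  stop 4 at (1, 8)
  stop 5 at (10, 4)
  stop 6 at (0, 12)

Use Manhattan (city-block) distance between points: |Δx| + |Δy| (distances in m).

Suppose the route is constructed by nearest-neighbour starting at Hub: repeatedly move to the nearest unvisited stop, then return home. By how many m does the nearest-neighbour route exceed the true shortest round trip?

4 m longer than the optimal tour.

From Hub: stop 2=5, stop 4=9, stop 6=12, stop 3=13, stop 5=14, stop 1=15 → choose stop 2 (5).
From stop 2: stop 4=6, stop 3=8, stop 5=9, stop 1=10, stop 6=11 → choose stop 4 (6).
From stop 4: stop 6=5, stop 3=10, stop 5=13, stop 1=14 → choose stop 6 (5).
From stop 6: stop 3=15, stop 5=18, stop 1=19 → choose stop 3 (15).
From stop 3: stop 5=3, stop 1=4 → choose stop 5 (3).
From stop 5: stop 1=1 → choose stop 1 (1).
NN route Hub → stop 2 → stop 4 → stop 6 → stop 3 → stop 5 → stop 1 → Hub costs 50.
Optimal: Hub → stop 2 → stop 1 → stop 5 → stop 3 → stop 4 → stop 6 → Hub costs 46 (by enumerating all 360 distinct tours).
Excess = 50 − 46 = 4.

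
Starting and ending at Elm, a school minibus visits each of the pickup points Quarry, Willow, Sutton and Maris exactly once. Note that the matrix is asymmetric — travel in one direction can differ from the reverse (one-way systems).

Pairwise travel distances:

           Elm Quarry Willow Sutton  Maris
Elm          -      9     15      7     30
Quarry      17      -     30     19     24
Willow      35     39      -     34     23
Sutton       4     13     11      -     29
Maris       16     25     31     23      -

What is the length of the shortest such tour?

Elm→Quarry→Willow→Sutton→Maris→Elm: 9+30+34+29+16 = 118
Elm→Quarry→Willow→Maris→Sutton→Elm: 9+30+23+23+4 = 89
Elm→Quarry→Sutton→Willow→Maris→Elm: 9+19+11+23+16 = 78
Elm→Quarry→Sutton→Maris→Willow→Elm: 9+19+29+31+35 = 123
Elm→Quarry→Maris→Willow→Sutton→Elm: 9+24+31+34+4 = 102
Elm→Quarry→Maris→Sutton→Willow→Elm: 9+24+23+11+35 = 102
Elm→Willow→Quarry→Sutton→Maris→Elm: 15+39+19+29+16 = 118
Elm→Willow→Quarry→Maris→Sutton→Elm: 15+39+24+23+4 = 105
Elm→Willow→Sutton→Quarry→Maris→Elm: 15+34+13+24+16 = 102
Elm→Willow→Sutton→Maris→Quarry→Elm: 15+34+29+25+17 = 120
Elm→Willow→Maris→Quarry→Sutton→Elm: 15+23+25+19+4 = 86
Elm→Willow→Maris→Sutton→Quarry→Elm: 15+23+23+13+17 = 91
Elm→Sutton→Quarry→Willow→Maris→Elm: 7+13+30+23+16 = 89
Elm→Sutton→Quarry→Maris→Willow→Elm: 7+13+24+31+35 = 110
… (10 more)
The minimum is 78.
One optimal route: Elm → Quarry → Sutton → Willow → Maris → Elm.

Shortest round trip = 78.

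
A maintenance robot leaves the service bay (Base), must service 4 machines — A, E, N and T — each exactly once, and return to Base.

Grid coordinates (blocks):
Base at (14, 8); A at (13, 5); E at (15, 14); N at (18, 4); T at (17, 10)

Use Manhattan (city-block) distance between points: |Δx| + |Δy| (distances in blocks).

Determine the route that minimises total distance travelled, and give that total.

Minimum total distance: 30 blocks.

There are 12 distinct closed tours to check (reversals are equivalent).
Base → A → E → N → T → Base: 4+11+13+7+5 = 40
Base → A → E → T → N → Base: 4+11+6+7+8 = 36
Base → A → N → E → T → Base: 4+6+13+6+5 = 34
Base → A → N → T → E → Base: 4+6+7+6+7 = 30
Base → A → T → E → N → Base: 4+9+6+13+8 = 40
Base → A → T → N → E → Base: 4+9+7+13+7 = 40
Base → E → A → N → T → Base: 7+11+6+7+5 = 36
Base → E → A → T → N → Base: 7+11+9+7+8 = 42
Base → E → N → A → T → Base: 7+13+6+9+5 = 40
Base → E → T → A → N → Base: 7+6+9+6+8 = 36
Base → N → A → E → T → Base: 8+6+11+6+5 = 36
Base → N → E → A → T → Base: 8+13+11+9+5 = 46
The minimum is 30.
One optimal route: Base → A → N → T → E → Base (or its reverse).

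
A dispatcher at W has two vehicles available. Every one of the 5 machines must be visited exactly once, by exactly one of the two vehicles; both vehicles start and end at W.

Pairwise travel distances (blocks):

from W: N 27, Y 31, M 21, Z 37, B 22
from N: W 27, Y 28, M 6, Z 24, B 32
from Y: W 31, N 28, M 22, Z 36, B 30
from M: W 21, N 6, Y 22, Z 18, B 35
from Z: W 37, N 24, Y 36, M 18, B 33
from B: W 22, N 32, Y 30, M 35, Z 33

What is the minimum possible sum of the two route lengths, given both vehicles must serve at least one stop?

There are 2^4 − 1 = 15 ways to divide the 5 stops into two non-empty groups. For each, the best each vehicle can do is its own shortest tour through its group:
  {N} + {Y, M, Z, B}: 54 + 126 = 180
  {Y} + {N, M, Z, B}: 62 + 106 = 168
  {N, Y} + {M, Z, B}: 86 + 94 = 180
  {M} + {N, Y, Z, B}: 42 + 138 = 180
  {N, M} + {Y, Z, B}: 54 + 122 = 176
  {Y, M} + {N, Z, B}: 74 + 106 = 180
  … (15 splits in total)
  {N, Y, M, Z} + {B}: 118 + 44 = 162  ← best
Best: vehicle 1 W → N → M → Z → Y → W = 118; vehicle 2 W → B → W = 44; combined 162.

162 blocks — the smallest possible combined total.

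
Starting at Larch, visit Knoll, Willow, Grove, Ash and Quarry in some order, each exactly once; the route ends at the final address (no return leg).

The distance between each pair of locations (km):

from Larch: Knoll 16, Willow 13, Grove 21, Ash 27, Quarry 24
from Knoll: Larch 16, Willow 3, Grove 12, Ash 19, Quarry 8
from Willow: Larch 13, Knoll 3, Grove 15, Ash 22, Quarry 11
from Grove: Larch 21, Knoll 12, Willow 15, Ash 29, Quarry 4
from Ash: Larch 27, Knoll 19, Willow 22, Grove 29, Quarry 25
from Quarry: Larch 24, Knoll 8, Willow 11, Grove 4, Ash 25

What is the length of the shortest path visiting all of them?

Shortest open route: 57 km.

There are 5! = 120 possible orderings.
Larch → Knoll → Willow → Grove → Ash → Quarry: 16+3+15+29+25 = 88
Larch → Knoll → Willow → Grove → Quarry → Ash: 16+3+15+4+25 = 63
Larch → Knoll → Willow → Ash → Grove → Quarry: 16+3+22+29+4 = 74
Larch → Knoll → Willow → Ash → Quarry → Grove: 16+3+22+25+4 = 70
Larch → Knoll → Willow → Quarry → Grove → Ash: 16+3+11+4+29 = 63
Larch → Knoll → Willow → Quarry → Ash → Grove: 16+3+11+25+29 = 84
Larch → Knoll → Grove → Willow → Ash → Quarry: 16+12+15+22+25 = 90
Larch → Knoll → Grove → Willow → Quarry → Ash: 16+12+15+11+25 = 79
Larch → Knoll → Grove → Ash → Willow → Quarry: 16+12+29+22+11 = 90
Larch → Knoll → Grove → Ash → Quarry → Willow: 16+12+29+25+11 = 93
Larch → Knoll → Grove → Quarry → Willow → Ash: 16+12+4+11+22 = 65
Larch → Knoll → Grove → Quarry → Ash → Willow: 16+12+4+25+22 = 79
Larch → Knoll → Ash → Willow → Grove → Quarry: 16+19+22+15+4 = 76
Larch → Knoll → Ash → Willow → Quarry → Grove: 16+19+22+11+4 = 72
… (106 more)
Larch → Willow → Knoll → Grove → Quarry → Ash: 13+3+12+4+25 = 57  ← best
The minimum is 57.
One shortest path: Larch → Willow → Knoll → Grove → Quarry → Ash.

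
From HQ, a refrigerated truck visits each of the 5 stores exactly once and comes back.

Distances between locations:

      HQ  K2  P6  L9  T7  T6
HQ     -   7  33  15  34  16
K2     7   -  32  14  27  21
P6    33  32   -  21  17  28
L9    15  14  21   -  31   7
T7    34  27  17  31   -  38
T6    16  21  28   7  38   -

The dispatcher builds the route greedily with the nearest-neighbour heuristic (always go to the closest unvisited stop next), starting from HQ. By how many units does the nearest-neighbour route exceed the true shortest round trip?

HQ: K2=7, L9=15, T6=16, P6=33, T7=34 ⇒ K2
K2: L9=14, T6=21, T7=27, P6=32 ⇒ L9
L9: T6=7, P6=21, T7=31 ⇒ T6
T6: P6=28, T7=38 ⇒ P6
P6: T7=17 ⇒ T7
NN route HQ → K2 → L9 → T6 → P6 → T7 → HQ costs 107.
Optimal: HQ → K2 → T7 → P6 → L9 → T6 → HQ costs 95 (by enumerating all 60 distinct tours).
Excess = 107 − 95 = 12.

Excess over optimum: 12.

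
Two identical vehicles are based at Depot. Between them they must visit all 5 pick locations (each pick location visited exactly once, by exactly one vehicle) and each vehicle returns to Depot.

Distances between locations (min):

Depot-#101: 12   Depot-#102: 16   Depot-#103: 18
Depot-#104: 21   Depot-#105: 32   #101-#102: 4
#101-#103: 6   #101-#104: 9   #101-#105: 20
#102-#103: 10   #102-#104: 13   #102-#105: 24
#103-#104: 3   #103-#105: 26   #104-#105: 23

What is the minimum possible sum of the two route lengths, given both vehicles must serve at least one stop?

Minimum combined distance: 108 min.

Try each way of splitting the stops between the two vehicles (each non-empty) and, for each split, find the best tour for each vehicle:
  {#101} + {#102, #103, #104, #105}: 24 + 84 = 108
  {#102} + {#101, #103, #104, #105}: 32 + 76 = 108
  {#101, #102} + {#103, #104, #105}: 32 + 76 = 108
  {#103} + {#101, #102, #104, #105}: 36 + 84 = 120
  {#101, #103} + {#102, #104, #105}: 36 + 84 = 120
  {#102, #103} + {#101, #104, #105}: 44 + 76 = 120
  … (15 splits in total)
Best: vehicle 1 Depot → #101 → Depot = 24; vehicle 2 Depot → #102 → #103 → #104 → #105 → Depot = 84; combined 108.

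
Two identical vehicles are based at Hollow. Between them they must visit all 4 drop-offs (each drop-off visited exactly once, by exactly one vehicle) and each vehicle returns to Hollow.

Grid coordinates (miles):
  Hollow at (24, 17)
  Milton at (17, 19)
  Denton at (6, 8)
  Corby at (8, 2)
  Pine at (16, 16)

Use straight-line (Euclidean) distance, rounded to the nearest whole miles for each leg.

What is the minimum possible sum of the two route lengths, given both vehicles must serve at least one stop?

Minimum combined distance: 63 miles.

Try each way of splitting the stops between the two vehicles (each non-empty) and, for each split, find the best tour for each vehicle:
  {Milton} + {Denton, Corby, Pine}: 14 + 49 = 63
  {Denton} + {Milton, Corby, Pine}: 40 + 48 = 88
  {Milton, Denton} + {Corby, Pine}: 43 + 46 = 89
  {Corby} + {Milton, Denton, Pine}: 44 + 43 = 87
  {Milton, Corby} + {Denton, Pine}: 48 + 41 = 89
  {Denton, Corby} + {Milton, Pine}: 48 + 18 = 66
  … (7 splits in total)
Best: vehicle 1 Hollow → Milton → Hollow = 14; vehicle 2 Hollow → Corby → Denton → Pine → Hollow = 49; combined 63.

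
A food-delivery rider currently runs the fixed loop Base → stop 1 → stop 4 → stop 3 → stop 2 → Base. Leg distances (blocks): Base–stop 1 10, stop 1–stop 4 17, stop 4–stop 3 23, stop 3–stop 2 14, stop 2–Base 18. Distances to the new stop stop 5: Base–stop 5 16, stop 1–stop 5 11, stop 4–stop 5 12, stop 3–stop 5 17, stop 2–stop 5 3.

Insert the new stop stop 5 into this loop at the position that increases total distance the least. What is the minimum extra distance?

Insertion cost between consecutive stops i–j is d(i,stop 5) + d(stop 5,j) − d(i,j):
  between Base and stop 1: 16 + 11 − 10 = 17
  between stop 1 and stop 4: 11 + 12 − 17 = 6
  between stop 4 and stop 3: 12 + 17 − 23 = 6
  between stop 3 and stop 2: 17 + 3 − 14 = 6
  between stop 2 and Base: 3 + 16 − 18 = 1
Cheapest insertion is between stop 2 and Base, adding 1.
New total = 82 + 1 = 83.

Minimum extra distance: 1 blocks, inserting stop 5 between stop 2 and Base.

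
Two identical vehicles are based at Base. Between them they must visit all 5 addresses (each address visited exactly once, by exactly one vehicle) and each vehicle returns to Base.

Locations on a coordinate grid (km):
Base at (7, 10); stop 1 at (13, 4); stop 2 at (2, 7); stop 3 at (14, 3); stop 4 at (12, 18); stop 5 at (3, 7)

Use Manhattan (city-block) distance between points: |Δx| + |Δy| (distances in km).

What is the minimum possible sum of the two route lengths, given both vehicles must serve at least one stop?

60 km — the smallest possible combined total.

Check every non-empty split of the stops between the two vehicles; for each half take its own optimal tour:
  {stop 1} + {stop 2, stop 3, stop 4, stop 5}: 24 + 54 = 78
  {stop 2} + {stop 1, stop 3, stop 4, stop 5}: 16 + 52 = 68
  {stop 1, stop 2} + {stop 3, stop 4, stop 5}: 34 + 52 = 86
  {stop 3} + {stop 1, stop 2, stop 4, stop 5}: 28 + 50 = 78
  {stop 1, stop 3} + {stop 2, stop 4, stop 5}: 28 + 42 = 70
  {stop 2, stop 3} + {stop 1, stop 4, stop 5}: 38 + 48 = 86
  … (15 splits in total)
  {stop 1, stop 3, stop 4} + {stop 2, stop 5}: 44 + 16 = 60  ← best
Best: vehicle 1 Base → stop 1 → stop 3 → stop 4 → Base = 44; vehicle 2 Base → stop 2 → stop 5 → Base = 16; combined 60.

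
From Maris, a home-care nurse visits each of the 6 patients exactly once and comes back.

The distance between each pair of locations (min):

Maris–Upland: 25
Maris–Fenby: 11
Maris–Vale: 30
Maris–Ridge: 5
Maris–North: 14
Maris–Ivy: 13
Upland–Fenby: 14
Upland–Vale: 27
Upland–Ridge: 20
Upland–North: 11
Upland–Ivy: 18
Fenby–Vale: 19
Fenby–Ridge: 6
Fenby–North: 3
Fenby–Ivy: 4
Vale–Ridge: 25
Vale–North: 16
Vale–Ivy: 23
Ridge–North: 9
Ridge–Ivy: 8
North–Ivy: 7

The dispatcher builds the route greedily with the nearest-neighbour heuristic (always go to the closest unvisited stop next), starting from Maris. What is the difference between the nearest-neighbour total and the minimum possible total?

Excess over optimum: 8 min.

Maris: Ridge=5, Fenby=11, Ivy=13, North=14, Upland=25, Vale=30 ⇒ Ridge
Ridge: Fenby=6, Ivy=8, North=9, Upland=20, Vale=25 ⇒ Fenby
Fenby: North=3, Ivy=4, Upland=14, Vale=19 ⇒ North
North: Ivy=7, Upland=11, Vale=16 ⇒ Ivy
Ivy: Upland=18, Vale=23 ⇒ Upland
Upland: Vale=27 ⇒ Vale
NN route Maris → Ridge → Fenby → North → Ivy → Upland → Vale → Maris costs 96.
Optimal: Maris → Upland → Vale → North → Fenby → Ivy → Ridge → Maris costs 88 (by enumerating all 360 distinct tours).
Excess = 96 − 88 = 8.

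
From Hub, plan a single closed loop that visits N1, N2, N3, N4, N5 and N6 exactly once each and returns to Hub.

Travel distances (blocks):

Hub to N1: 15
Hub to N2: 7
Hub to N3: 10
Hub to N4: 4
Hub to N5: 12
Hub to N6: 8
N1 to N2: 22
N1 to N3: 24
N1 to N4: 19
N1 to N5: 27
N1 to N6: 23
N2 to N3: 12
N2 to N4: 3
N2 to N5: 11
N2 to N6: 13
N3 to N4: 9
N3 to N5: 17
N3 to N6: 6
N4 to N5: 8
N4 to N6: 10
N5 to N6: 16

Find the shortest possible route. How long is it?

Minimum total distance: 79 blocks.

There are 360 distinct closed tours to check (reversals are equivalent).
Hub → N1 → N2 → N3 → N4 → N5 → N6 → Hub: 15+22+12+9+8+16+8 = 90
Hub → N1 → N2 → N3 → N4 → N6 → N5 → Hub: 15+22+12+9+10+16+12 = 96
Hub → N1 → N2 → N3 → N5 → N4 → N6 → Hub: 15+22+12+17+8+10+8 = 92
Hub → N1 → N2 → N3 → N5 → N6 → N4 → Hub: 15+22+12+17+16+10+4 = 96
Hub → N1 → N2 → N3 → N6 → N4 → N5 → Hub: 15+22+12+6+10+8+12 = 85
Hub → N1 → N2 → N3 → N6 → N5 → N4 → Hub: 15+22+12+6+16+8+4 = 83
Hub → N1 → N2 → N4 → N3 → N5 → N6 → Hub: 15+22+3+9+17+16+8 = 90
Hub → N1 → N2 → N4 → N3 → N6 → N5 → Hub: 15+22+3+9+6+16+12 = 83
… (352 more)
Hub → N1 → N2 → N4 → N5 → N3 → N6 → Hub: 15+22+3+8+17+6+8 = 79  ← best
The minimum is 79.
One optimal route: Hub → N1 → N2 → N4 → N5 → N3 → N6 → Hub (or its reverse).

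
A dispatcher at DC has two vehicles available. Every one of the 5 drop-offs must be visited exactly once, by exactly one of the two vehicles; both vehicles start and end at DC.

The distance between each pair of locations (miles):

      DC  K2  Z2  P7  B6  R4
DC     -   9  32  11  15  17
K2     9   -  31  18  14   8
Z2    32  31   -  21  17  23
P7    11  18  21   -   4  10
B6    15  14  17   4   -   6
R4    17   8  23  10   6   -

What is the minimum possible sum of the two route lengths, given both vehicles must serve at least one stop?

90 miles — the smallest possible combined total.

There are 2^4 − 1 = 15 ways to divide the 5 stops into two non-empty groups. For each, the best each vehicle can do is its own shortest tour through its group:
  {K2} + {Z2, P7, B6, R4}: 18 + 72 = 90
  {Z2} + {K2, P7, B6, R4}: 64 + 38 = 102
  {K2, Z2} + {P7, B6, R4}: 72 + 38 = 110
  {P7} + {K2, Z2, B6, R4}: 22 + 72 = 94
  {K2, P7} + {Z2, B6, R4}: 38 + 72 = 110
  {Z2, P7} + {K2, B6, R4}: 64 + 38 = 102
  … (15 splits in total)
Best: vehicle 1 DC → K2 → DC = 18; vehicle 2 DC → P7 → Z2 → B6 → R4 → DC = 72; combined 90.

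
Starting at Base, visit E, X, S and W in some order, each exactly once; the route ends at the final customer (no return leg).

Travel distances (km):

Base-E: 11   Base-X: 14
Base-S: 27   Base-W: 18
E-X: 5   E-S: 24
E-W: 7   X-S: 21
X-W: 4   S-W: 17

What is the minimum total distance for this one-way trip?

There are 4! = 24 possible orderings.
Base → E → X → S → W: 11+5+21+17 = 54
Base → E → X → W → S: 11+5+4+17 = 37
Base → E → S → X → W: 11+24+21+4 = 60
Base → E → S → W → X: 11+24+17+4 = 56
Base → E → W → X → S: 11+7+4+21 = 43
Base → E → W → S → X: 11+7+17+21 = 56
Base → X → E → S → W: 14+5+24+17 = 60
Base → X → E → W → S: 14+5+7+17 = 43
Base → X → S → E → W: 14+21+24+7 = 66
Base → X → S → W → E: 14+21+17+7 = 59
Base → X → W → E → S: 14+4+7+24 = 49
Base → X → W → S → E: 14+4+17+24 = 59
Base → S → E → X → W: 27+24+5+4 = 60
Base → S → E → W → X: 27+24+7+4 = 62
… (10 more)
The minimum is 37.
One shortest path: Base → E → X → W → S.

37 km — the minimum one-way total.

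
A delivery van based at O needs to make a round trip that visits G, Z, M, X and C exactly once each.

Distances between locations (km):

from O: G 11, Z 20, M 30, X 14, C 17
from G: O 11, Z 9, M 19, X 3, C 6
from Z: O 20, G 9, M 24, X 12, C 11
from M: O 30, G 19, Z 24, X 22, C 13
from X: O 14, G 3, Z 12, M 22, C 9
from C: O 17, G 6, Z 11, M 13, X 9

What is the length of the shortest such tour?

Shortest round trip = 80 km.

O → G → Z → M → X → C → O: 11+9+24+22+9+17 = 92
O → G → Z → M → C → X → O: 11+9+24+13+9+14 = 80
O → G → Z → X → M → C → O: 11+9+12+22+13+17 = 84
O → G → Z → X → C → M → O: 11+9+12+9+13+30 = 84
O → G → Z → C → M → X → O: 11+9+11+13+22+14 = 80
O → G → Z → C → X → M → O: 11+9+11+9+22+30 = 92
O → G → M → Z → X → C → O: 11+19+24+12+9+17 = 92
O → G → M → Z → C → X → O: 11+19+24+11+9+14 = 88
O → G → M → X → Z → C → O: 11+19+22+12+11+17 = 92
O → G → M → X → C → Z → O: 11+19+22+9+11+20 = 92
O → G → M → C → Z → X → O: 11+19+13+11+12+14 = 80
O → G → M → C → X → Z → O: 11+19+13+9+12+20 = 84
O → G → X → Z → M → C → O: 11+3+12+24+13+17 = 80
O → G → X → Z → C → M → O: 11+3+12+11+13+30 = 80
… (46 more)
The minimum is 80.
One optimal route: O → G → Z → M → C → X → O (or its reverse).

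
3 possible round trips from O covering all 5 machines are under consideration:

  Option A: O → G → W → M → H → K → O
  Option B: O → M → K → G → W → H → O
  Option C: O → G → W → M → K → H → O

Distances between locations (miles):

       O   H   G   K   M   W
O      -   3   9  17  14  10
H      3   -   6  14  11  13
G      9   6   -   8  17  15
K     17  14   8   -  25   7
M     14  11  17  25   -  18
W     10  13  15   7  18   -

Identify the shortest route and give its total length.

Option A: 9 + 15 + 18 + 11 + 14 + 17 = 84
Option B: 14 + 25 + 8 + 15 + 13 + 3 = 78
Option C: 9 + 15 + 18 + 25 + 14 + 3 = 84

Shortest is Option B, total 78 miles.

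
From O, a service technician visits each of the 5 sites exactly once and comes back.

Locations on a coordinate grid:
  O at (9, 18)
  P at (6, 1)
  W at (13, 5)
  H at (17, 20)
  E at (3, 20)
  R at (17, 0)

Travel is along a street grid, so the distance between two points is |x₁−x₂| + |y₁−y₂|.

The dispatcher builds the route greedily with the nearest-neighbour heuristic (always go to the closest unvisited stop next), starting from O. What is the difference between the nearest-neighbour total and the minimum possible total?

From O: E=8, H=10, W=17, P=20, R=26 → choose E (8).
From E: H=14, P=22, W=25, R=34 → choose H (14).
From H: W=19, R=20, P=30 → choose W (19).
From W: R=9, P=11 → choose R (9).
From R: P=12 → choose P (12).
NN route O → E → H → W → R → P → O costs 82.
Optimal: O → H → W → R → P → E → O costs 80 (by enumerating all 60 distinct tours).
Excess = 82 − 80 = 2.

Excess over optimum: 2.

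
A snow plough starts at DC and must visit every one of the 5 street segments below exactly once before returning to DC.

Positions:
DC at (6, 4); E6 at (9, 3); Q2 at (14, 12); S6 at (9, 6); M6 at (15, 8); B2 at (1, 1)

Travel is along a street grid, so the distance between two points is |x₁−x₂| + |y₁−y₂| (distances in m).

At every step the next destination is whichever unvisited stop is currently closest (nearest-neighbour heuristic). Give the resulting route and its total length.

Nearest-neighbour total = 52 m; route DC → E6 → S6 → M6 → Q2 → B2 → DC.

At DC the remaining stops are E6 4, S6 5, B2 8, M6 13, Q2 16; go to E6.
At E6 the remaining stops are S6 3, B2 10, M6 11, Q2 14; go to S6.
At S6 the remaining stops are M6 8, Q2 11, B2 13; go to M6.
At M6 the remaining stops are Q2 5, B2 21; go to Q2.
At Q2 the remaining stops are B2 24; go to B2.
Return B2→DC: 8.
Total = 4 + 3 + 8 + 5 + 24 + 8 = 52.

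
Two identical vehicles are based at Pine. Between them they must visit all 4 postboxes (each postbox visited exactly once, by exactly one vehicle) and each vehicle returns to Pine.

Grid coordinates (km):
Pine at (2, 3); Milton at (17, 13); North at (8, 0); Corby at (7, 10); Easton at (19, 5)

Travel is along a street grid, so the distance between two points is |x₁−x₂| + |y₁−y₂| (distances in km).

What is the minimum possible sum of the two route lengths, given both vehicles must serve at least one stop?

Try each way of splitting the stops between the two vehicles (each non-empty) and, for each split, find the best tour for each vehicle:
  {Milton} + {North, Corby, Easton}: 50 + 54 = 104
  {North} + {Milton, Corby, Easton}: 18 + 54 = 72
  {Milton, North} + {Corby, Easton}: 56 + 48 = 104
  {Corby} + {Milton, North, Easton}: 24 + 60 = 84
  {Milton, Corby} + {North, Easton}: 50 + 44 = 94
  {North, Corby} + {Milton, Easton}: 32 + 54 = 86
  … (7 splits in total)
Best: vehicle 1 Pine → North → Pine = 18; vehicle 2 Pine → Corby → Milton → Easton → Pine = 54; combined 72.

72 km — the smallest possible combined total.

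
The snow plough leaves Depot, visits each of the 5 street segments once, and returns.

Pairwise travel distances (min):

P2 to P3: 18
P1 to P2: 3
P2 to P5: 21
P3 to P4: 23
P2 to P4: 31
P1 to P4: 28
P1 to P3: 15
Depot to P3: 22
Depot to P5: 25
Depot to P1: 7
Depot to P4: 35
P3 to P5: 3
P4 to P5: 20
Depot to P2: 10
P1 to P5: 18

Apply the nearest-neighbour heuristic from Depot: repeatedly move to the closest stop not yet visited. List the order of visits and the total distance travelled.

Nearest-neighbour total = 86 min; route Depot → P1 → P2 → P3 → P5 → P4 → Depot.

At Depot the remaining stops are P1 7, P2 10, P3 22, P5 25, P4 35; go to P1.
At P1 the remaining stops are P2 3, P3 15, P5 18, P4 28; go to P2.
At P2 the remaining stops are P3 18, P5 21, P4 31; go to P3.
At P3 the remaining stops are P5 3, P4 23; go to P5.
At P5 the remaining stops are P4 20; go to P4.
Return P4→Depot: 35.
Total = 7 + 3 + 18 + 3 + 20 + 35 = 86.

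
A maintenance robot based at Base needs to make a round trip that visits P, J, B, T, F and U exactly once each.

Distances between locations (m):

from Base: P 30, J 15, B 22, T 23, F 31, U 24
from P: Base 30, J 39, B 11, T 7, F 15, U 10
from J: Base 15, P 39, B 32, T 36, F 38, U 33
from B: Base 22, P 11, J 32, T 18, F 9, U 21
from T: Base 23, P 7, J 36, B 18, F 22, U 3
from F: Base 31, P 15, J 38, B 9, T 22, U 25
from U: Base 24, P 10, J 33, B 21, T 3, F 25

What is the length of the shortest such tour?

With 6 stops there are 6!/2 = 360 distinct round trips (a route and its reverse cost the same).
Base → P → J → B → T → F → U → Base: 30+39+32+18+22+25+24 = 190
Base → P → J → B → T → U → F → Base: 30+39+32+18+3+25+31 = 178
Base → P → J → B → F → T → U → Base: 30+39+32+9+22+3+24 = 159
Base → P → J → B → F → U → T → Base: 30+39+32+9+25+3+23 = 161
Base → P → J → B → U → T → F → Base: 30+39+32+21+3+22+31 = 178
Base → P → J → B → U → F → T → Base: 30+39+32+21+25+22+23 = 192
Base → P → J → T → B → F → U → Base: 30+39+36+18+9+25+24 = 181
Base → P → J → T → B → U → F → Base: 30+39+36+18+21+25+31 = 200
… (352 more)
Base → J → U → T → P → F → B → Base: 15+33+3+7+15+9+22 = 104  ← best
The minimum is 104.
One optimal route: Base → J → U → T → P → F → B → Base (or its reverse).

Shortest round trip = 104 m.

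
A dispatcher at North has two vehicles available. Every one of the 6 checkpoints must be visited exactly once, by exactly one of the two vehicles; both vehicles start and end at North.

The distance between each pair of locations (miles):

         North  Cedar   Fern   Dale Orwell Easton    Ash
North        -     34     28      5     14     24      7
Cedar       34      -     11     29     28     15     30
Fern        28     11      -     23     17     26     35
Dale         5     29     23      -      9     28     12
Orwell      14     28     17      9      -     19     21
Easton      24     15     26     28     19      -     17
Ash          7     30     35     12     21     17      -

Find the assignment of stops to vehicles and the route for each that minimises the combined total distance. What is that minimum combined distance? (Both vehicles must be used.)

Try each way of splitting the stops between the two vehicles (each non-empty) and, for each split, find the best tour for each vehicle:
  {Cedar} + {Fern, Dale, Orwell, Easton, Ash}: 68 + 81 = 149
  {Fern} + {Cedar, Dale, Orwell, Easton, Ash}: 56 + 81 = 137
  {Cedar, Fern} + {Dale, Orwell, Easton, Ash}: 73 + 57 = 130
  {Dale} + {Cedar, Fern, Orwell, Easton, Ash}: 10 + 81 = 91
  {Cedar, Dale} + {Fern, Orwell, Easton, Ash}: 68 + 81 = 149
  {Fern, Dale} + {Cedar, Orwell, Easton, Ash}: 56 + 81 = 137
  … (31 splits in total)
Best: vehicle 1 North → Dale → North = 10; vehicle 2 North → Orwell → Fern → Cedar → Easton → Ash → North = 81; combined 91.

Minimum combined distance: 91 miles.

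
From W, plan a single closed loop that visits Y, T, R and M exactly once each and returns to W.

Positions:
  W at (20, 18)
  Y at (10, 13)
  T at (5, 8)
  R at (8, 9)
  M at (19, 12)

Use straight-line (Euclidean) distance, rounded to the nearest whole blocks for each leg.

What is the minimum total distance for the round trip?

With 4 stops there are 4!/2 = 12 distinct round trips (a route and its reverse cost the same).
W - Y - T - R - M - W: 11+7+3+11+6 = 38
W - Y - T - M - R - W: 11+7+15+11+15 = 59
W - Y - R - T - M - W: 11+4+3+15+6 = 39
W - Y - R - M - T - W: 11+4+11+15+18 = 59
W - Y - M - T - R - W: 11+9+15+3+15 = 53
W - Y - M - R - T - W: 11+9+11+3+18 = 52
W - T - Y - R - M - W: 18+7+4+11+6 = 46
W - T - Y - M - R - W: 18+7+9+11+15 = 60
W - T - R - Y - M - W: 18+3+4+9+6 = 40
W - T - M - Y - R - W: 18+15+9+4+15 = 61
W - R - Y - T - M - W: 15+4+7+15+6 = 47
W - R - T - Y - M - W: 15+3+7+9+6 = 40
The minimum is 38.
One optimal route: W → Y → T → R → M → W (or its reverse).

Minimum total distance: 38 blocks.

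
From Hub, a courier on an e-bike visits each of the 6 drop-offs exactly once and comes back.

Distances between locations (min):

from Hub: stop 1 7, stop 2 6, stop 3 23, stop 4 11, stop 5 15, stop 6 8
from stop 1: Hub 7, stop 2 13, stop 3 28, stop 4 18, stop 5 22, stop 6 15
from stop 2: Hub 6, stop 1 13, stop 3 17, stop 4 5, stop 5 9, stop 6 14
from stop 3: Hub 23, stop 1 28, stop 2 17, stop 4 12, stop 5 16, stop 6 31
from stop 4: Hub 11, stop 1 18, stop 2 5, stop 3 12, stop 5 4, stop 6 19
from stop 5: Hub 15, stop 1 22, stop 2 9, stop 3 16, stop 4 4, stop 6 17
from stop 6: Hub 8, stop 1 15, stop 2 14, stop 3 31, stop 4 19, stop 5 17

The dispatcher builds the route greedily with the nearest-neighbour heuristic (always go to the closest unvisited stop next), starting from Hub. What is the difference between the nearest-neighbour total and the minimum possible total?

Hub: stop 2=6, stop 1=7, stop 6=8, stop 4=11, stop 5=15, stop 3=23 ⇒ stop 2
stop 2: stop 4=5, stop 5=9, stop 1=13, stop 6=14, stop 3=17 ⇒ stop 4
stop 4: stop 5=4, stop 3=12, stop 1=18, stop 6=19 ⇒ stop 5
stop 5: stop 3=16, stop 6=17, stop 1=22 ⇒ stop 3
stop 3: stop 1=28, stop 6=31 ⇒ stop 1
stop 1: stop 6=15 ⇒ stop 6
NN route Hub → stop 2 → stop 4 → stop 5 → stop 3 → stop 1 → stop 6 → Hub costs 82.
Optimal: Hub → stop 1 → stop 2 → stop 3 → stop 4 → stop 5 → stop 6 → Hub costs 78 (by enumerating all 360 distinct tours).
Excess = 82 − 78 = 4.

Excess over optimum: 4 min.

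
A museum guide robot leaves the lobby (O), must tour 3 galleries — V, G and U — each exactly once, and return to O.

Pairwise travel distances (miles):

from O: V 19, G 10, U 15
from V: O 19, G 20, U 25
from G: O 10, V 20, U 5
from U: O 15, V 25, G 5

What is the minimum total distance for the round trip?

59 miles — the shortest possible round trip.

With 3 stops there are 3!/2 = 3 distinct round trips (a route and its reverse cost the same).
O - V - G - U - O: 19+20+5+15 = 59
O - V - U - G - O: 19+25+5+10 = 59
O - G - V - U - O: 10+20+25+15 = 70
The minimum is 59.
One optimal route: O → V → G → U → O (or its reverse).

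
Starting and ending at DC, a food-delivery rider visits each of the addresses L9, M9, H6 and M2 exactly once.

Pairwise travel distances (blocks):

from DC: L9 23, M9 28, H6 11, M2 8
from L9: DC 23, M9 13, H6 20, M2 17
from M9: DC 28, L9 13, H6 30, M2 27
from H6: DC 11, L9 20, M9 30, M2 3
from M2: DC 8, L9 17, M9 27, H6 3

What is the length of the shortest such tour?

DC → L9 → M9 → H6 → M2 → DC: 23+13+30+3+8 = 77
DC → L9 → M9 → M2 → H6 → DC: 23+13+27+3+11 = 77
DC → L9 → H6 → M9 → M2 → DC: 23+20+30+27+8 = 108
DC → L9 → H6 → M2 → M9 → DC: 23+20+3+27+28 = 101
DC → L9 → M2 → M9 → H6 → DC: 23+17+27+30+11 = 108
DC → L9 → M2 → H6 → M9 → DC: 23+17+3+30+28 = 101
DC → M9 → L9 → H6 → M2 → DC: 28+13+20+3+8 = 72
DC → M9 → L9 → M2 → H6 → DC: 28+13+17+3+11 = 72
DC → M9 → H6 → L9 → M2 → DC: 28+30+20+17+8 = 103
DC → M9 → M2 → L9 → H6 → DC: 28+27+17+20+11 = 103
DC → H6 → L9 → M9 → M2 → DC: 11+20+13+27+8 = 79
DC → H6 → M9 → L9 → M2 → DC: 11+30+13+17+8 = 79
The minimum is 72.
One optimal route: DC → M9 → L9 → H6 → M2 → DC (or its reverse).

72 blocks — the shortest possible round trip.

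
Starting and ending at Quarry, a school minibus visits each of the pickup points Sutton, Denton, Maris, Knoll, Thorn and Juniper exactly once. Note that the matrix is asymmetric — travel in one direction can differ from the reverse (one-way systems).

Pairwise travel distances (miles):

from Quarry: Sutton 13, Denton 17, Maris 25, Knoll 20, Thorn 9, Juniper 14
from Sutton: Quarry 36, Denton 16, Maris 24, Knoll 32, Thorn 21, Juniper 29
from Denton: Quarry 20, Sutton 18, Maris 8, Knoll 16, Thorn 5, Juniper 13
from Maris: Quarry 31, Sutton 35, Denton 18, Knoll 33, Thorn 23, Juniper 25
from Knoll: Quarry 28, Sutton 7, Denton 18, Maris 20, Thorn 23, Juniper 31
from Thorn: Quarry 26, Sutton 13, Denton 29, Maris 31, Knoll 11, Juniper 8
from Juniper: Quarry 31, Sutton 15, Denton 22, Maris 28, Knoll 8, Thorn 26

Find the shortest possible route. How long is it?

Quarry → Sutton → Denton → Maris → Knoll → Thorn → Juniper → Quarry: 13+16+8+33+23+8+31 = 132
Quarry → Sutton → Denton → Maris → Knoll → Juniper → Thorn → Quarry: 13+16+8+33+31+26+26 = 153
Quarry → Sutton → Denton → Maris → Thorn → Knoll → Juniper → Quarry: 13+16+8+23+11+31+31 = 133
Quarry → Sutton → Denton → Maris → Thorn → Juniper → Knoll → Quarry: 13+16+8+23+8+8+28 = 104
Quarry → Sutton → Denton → Maris → Juniper → Knoll → Thorn → Quarry: 13+16+8+25+8+23+26 = 119
Quarry → Sutton → Denton → Maris → Juniper → Thorn → Knoll → Quarry: 13+16+8+25+26+11+28 = 127
Quarry → Sutton → Denton → Knoll → Maris → Thorn → Juniper → Quarry: 13+16+16+20+23+8+31 = 127
Quarry → Sutton → Denton → Knoll → Maris → Juniper → Thorn → Quarry: 13+16+16+20+25+26+26 = 142
… (712 more)
Quarry → Thorn → Juniper → Knoll → Sutton → Denton → Maris → Quarry: 9+8+8+7+16+8+31 = 87  ← best
The minimum is 87.
One optimal route: Quarry → Thorn → Juniper → Knoll → Sutton → Denton → Maris → Quarry.

87 miles — the shortest possible round trip.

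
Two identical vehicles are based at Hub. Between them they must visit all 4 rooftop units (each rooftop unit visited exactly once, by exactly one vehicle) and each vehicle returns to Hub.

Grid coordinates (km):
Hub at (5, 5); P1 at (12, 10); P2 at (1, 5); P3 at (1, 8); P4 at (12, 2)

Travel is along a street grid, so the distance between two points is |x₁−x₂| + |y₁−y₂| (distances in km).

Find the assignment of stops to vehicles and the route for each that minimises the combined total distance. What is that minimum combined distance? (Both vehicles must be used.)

There are 2^3 − 1 = 7 ways to divide the 4 stops into two non-empty groups. For each, the best each vehicle can do is its own shortest tour through its group:
  {P1} + {P2, P3, P4}: 24 + 34 = 58
  {P2} + {P1, P3, P4}: 8 + 38 = 46
  {P1, P2} + {P3, P4}: 32 + 34 = 66
  {P3} + {P1, P2, P4}: 14 + 38 = 52
  {P1, P3} + {P2, P4}: 32 + 28 = 60
  {P2, P3} + {P1, P4}: 14 + 30 = 44
  … (7 splits in total)
Best: vehicle 1 Hub → P2 → P3 → Hub = 14; vehicle 2 Hub → P1 → P4 → Hub = 30; combined 44.

Minimum combined distance: 44 km.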